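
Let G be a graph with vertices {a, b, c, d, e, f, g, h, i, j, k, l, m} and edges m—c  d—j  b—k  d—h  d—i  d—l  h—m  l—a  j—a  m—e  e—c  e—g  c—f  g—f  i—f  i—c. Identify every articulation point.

Removing d increases the component count from 2 to 3, so d is a cut vertex.
By contrast removing l leaves 2 components; it is not a cut vertex. No other vertex is a cut vertex either.

d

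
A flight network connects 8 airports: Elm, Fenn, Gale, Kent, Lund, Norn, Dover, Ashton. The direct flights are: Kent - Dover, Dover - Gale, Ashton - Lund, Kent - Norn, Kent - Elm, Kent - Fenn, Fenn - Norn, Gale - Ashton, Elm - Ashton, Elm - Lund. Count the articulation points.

1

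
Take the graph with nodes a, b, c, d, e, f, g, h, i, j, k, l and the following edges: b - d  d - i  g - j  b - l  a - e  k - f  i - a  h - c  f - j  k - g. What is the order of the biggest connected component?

6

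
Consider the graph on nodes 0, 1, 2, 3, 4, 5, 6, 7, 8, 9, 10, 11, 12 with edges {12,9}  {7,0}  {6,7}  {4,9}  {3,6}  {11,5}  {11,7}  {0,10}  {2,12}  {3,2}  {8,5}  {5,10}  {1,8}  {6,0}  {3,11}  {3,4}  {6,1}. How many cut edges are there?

The edges on the cycle 3-2-12-9-4-3 are not bridges since each lies on that cycle.
Every edge lies on some cycle, so there are no bridges.

0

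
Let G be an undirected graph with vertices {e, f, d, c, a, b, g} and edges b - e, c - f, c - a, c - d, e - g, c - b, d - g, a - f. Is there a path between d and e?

From d we can reach a, b, c, d, e, f, g, which includes e.

Yes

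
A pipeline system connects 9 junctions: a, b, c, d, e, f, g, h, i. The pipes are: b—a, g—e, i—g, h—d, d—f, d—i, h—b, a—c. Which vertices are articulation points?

Removing a increases the component count from 1 to 2, so a is a cut vertex.
Removing b increases the component count from 1 to 2, so b is a cut vertex.
Removing d increases the component count from 1 to 3, so d is a cut vertex.
Likewise g, h, i are cut vertices.
By contrast removing e leaves 1 component; it is not a cut vertex. No other vertex is a cut vertex either.

a, b, d, g, h, i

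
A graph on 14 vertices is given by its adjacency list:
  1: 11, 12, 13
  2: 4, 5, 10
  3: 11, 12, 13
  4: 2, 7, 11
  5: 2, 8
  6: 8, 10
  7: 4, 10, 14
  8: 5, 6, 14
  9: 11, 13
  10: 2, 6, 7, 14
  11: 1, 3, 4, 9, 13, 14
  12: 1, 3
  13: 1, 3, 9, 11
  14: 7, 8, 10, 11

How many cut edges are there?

The edges on the cycle 14-7-10-14 are not bridges since each lies on that cycle.
Every edge lies on some cycle, so there are no bridges.

0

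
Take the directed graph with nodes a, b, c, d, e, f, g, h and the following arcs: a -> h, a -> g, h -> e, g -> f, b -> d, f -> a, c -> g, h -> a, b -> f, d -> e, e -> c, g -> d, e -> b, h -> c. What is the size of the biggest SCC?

8

{a, b, c, d, e, f, g, h} are all mutually reachable — one SCC of size 8.
The largest has 8 vertices.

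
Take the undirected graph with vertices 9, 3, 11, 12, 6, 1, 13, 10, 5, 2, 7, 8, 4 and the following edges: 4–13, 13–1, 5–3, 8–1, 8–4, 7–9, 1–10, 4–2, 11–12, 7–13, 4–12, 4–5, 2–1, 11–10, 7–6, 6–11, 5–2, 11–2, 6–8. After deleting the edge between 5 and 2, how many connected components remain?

5 and 2 are still connected via 5-4-2, so the component count stays at 1.

1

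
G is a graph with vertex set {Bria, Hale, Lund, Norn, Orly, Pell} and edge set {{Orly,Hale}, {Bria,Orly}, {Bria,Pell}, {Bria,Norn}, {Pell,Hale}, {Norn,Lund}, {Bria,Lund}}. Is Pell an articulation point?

Deleting Pell leaves 1 component (was 1) (its neighbors Bria, Hale remain connected to each other), so Pell is not a cut vertex.

No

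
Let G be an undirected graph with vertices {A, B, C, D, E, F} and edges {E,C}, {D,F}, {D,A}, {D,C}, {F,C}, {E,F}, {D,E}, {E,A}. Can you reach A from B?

No

The component containing B is {B}, and A is not in it.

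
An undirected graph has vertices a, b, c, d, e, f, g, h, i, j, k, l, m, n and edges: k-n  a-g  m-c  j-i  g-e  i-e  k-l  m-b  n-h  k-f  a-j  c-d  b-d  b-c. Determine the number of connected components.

3

Starting from b we can reach b, c, d, m. That is one component of size 4.
Starting from f we can reach f, h, k, l, n. That is one component of size 5.
Starting from a we can reach a, e, g, i, j. That is one component of size 5.
Total: 3 components.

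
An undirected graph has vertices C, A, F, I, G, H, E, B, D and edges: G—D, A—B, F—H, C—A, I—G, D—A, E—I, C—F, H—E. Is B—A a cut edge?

Removing B—A leaves no path between B and A: the component count goes from 1 to 2. So it is a bridge.

Yes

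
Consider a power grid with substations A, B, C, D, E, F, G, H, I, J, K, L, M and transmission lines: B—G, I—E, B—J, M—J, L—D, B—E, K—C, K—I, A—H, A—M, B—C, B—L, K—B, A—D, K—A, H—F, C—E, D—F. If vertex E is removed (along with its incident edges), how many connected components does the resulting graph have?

1

With E gone, the remaining components are: {A, B, C, D, F, G, H, I, J, K, L, M}.
That is 1 component.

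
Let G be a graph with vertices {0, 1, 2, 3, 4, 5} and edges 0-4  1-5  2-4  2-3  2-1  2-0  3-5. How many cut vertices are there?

1

Removing 2 increases the component count from 1 to 2, so 2 is a cut vertex.
By contrast removing 3 leaves 1 component; it is not a cut vertex. No other vertex is a cut vertex either.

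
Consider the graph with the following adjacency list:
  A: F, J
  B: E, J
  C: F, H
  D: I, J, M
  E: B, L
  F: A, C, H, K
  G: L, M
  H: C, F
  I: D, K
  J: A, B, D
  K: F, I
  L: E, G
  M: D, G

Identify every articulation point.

F

Removing F increases the component count from 1 to 2, so F is a cut vertex.
By contrast removing M leaves 1 component; it is not a cut vertex. No other vertex is a cut vertex either.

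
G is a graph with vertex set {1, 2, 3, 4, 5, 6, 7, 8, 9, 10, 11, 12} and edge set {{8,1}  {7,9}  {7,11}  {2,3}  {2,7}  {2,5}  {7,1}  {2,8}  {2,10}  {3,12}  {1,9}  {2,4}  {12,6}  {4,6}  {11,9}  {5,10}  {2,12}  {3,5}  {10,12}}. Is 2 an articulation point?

Deleting 2 raises the number of components from 1 to 2, so 2 is a cut vertex.

Yes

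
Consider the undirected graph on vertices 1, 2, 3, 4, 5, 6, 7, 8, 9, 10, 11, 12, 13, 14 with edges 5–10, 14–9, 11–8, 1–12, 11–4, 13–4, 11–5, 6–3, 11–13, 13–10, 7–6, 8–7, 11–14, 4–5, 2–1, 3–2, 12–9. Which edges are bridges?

The edges on the cycle 11-8-7-6-3-2-1-12-9-14-11 are not bridges since each lies on that cycle.
Every edge lies on some cycle, so there are no bridges.

none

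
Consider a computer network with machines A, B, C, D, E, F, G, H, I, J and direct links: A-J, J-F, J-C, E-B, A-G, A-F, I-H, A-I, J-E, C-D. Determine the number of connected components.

Starting from A we can reach A, B, C, D, E, F, G, H, I, J. That is one component of size 10.
Total: 1 component.

1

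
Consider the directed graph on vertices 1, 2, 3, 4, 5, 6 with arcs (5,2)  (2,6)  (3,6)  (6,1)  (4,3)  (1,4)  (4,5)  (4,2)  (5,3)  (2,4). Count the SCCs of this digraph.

1

{1, 2, 3, 4, 5, 6} are all mutually reachable — one SCC of size 6.
That gives 1 strongly connected component.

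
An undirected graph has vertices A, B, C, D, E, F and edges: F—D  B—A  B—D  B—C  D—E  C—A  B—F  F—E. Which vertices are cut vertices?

Removing B increases the component count from 1 to 2, so B is a cut vertex.
By contrast removing F leaves 1 component; it is not a cut vertex. No other vertex is a cut vertex either.

B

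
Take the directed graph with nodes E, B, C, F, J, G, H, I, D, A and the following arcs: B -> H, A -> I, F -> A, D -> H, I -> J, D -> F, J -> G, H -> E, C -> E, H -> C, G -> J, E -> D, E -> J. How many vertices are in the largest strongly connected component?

4

{C, D, E, H} are all mutually reachable — one SCC of size 4.
{G, J} are all mutually reachable — one SCC of size 2.
{A} is an SCC by itself.
{I} is an SCC by itself.
{B} is an SCC by itself.
(and 1 more singleton SCC)
The largest has 4 vertices.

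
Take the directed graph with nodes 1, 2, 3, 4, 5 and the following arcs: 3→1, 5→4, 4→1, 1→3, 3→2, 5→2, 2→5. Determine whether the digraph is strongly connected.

Yes

From 2 we can reach every vertex (1, 2, 3, 4, 5), and every vertex can reach 2 (1, 2, 3, 4, 5). So the whole graph is one strongly connected component.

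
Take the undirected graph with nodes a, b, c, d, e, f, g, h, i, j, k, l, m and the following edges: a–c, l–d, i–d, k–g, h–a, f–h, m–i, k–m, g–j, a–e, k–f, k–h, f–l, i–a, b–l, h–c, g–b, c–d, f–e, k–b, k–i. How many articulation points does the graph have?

Removing g increases the component count from 1 to 2, so g is a cut vertex.
By contrast removing d leaves 1 component; it is not a cut vertex. No other vertex is a cut vertex either.

1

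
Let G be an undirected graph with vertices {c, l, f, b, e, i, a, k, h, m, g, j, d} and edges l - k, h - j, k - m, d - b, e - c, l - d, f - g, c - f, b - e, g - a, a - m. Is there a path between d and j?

The component containing d is {a, b, c, d, e, f, g, k, l, m}, and j is not in it.

No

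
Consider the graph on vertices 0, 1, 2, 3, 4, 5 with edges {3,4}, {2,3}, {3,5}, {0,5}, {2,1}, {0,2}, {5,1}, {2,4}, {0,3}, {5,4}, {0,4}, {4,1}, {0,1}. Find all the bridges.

none

The edges on the cycle 0-2-3-5-0 are not bridges since each lies on that cycle.
Every edge lies on some cycle, so there are no bridges.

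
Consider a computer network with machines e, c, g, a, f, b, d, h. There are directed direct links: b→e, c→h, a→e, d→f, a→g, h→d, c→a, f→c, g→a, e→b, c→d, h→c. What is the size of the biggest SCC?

4

{c, d, f, h} are all mutually reachable — one SCC of size 4.
{b, e} are all mutually reachable — one SCC of size 2.
{a, g} are all mutually reachable — one SCC of size 2.
The largest has 4 vertices.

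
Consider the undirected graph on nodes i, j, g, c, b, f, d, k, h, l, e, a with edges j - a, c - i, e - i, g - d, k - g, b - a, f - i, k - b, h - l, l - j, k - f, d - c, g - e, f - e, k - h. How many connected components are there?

Starting from a we can reach a, b, c, d, e, f, g, h, i, j, k, l. That is one component of size 12.
Total: 1 component.

1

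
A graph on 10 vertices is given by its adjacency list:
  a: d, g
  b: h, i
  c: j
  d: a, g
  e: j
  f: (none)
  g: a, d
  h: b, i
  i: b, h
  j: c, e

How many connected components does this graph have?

4

f is isolated — a component by itself.
Starting from a we can reach a, d, g. That is one component of size 3.
Starting from c we can reach c, e, j. That is one component of size 3.
Starting from b we can reach b, h, i. That is one component of size 3.
Total: 4 components.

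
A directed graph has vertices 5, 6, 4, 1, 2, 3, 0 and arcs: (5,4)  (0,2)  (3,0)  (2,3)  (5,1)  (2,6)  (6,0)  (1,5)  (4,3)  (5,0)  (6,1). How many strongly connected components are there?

{0, 1, 2, 3, 4, 5, 6} are all mutually reachable — one SCC of size 7.
That gives 1 strongly connected component.

1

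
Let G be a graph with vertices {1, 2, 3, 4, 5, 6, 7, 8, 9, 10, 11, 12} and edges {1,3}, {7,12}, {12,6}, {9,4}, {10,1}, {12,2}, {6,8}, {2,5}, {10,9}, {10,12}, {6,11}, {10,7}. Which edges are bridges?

1-10, 1-3, 10-9, 11-6, 12-2, 12-6, 2-5, 4-9, 6-8

The edges on the cycle 10-7-12-10 are not bridges since each lies on that cycle.
But removing 2-12 disconnects 2 from 12; removing 2-5 disconnects 2 from 5; removing 12-6 disconnects 12 from 6; removing 9-4 disconnects 9 from 4 — these are bridges.
In total 9 edges are bridges.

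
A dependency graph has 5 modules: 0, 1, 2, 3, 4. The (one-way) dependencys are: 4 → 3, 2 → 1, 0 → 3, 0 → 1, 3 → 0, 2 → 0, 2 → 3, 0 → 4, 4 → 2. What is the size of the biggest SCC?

4

{0, 2, 3, 4} are all mutually reachable — one SCC of size 4.
{1} is an SCC by itself.
The largest has 4 vertices.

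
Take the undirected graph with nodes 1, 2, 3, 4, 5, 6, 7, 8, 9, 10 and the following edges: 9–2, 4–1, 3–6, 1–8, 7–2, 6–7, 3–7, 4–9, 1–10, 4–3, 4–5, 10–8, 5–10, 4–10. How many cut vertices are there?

1

Removing 4 increases the component count from 1 to 2, so 4 is a cut vertex.
By contrast removing 2 leaves 1 component; it is not a cut vertex. No other vertex is a cut vertex either.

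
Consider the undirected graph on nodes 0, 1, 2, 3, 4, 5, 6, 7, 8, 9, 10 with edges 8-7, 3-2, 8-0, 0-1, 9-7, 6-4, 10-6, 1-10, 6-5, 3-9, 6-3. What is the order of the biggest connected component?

Starting from 0 we can reach 0, 1, 2, 3, 4, 5, 6, 7, 8, 9, 10. That is one component of size 11.
The largest has 11 vertices.

11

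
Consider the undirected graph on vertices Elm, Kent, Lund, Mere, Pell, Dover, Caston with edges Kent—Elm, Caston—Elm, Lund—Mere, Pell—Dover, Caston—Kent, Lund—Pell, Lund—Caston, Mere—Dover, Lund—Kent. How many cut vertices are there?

Removing Lund increases the component count from 1 to 2, so Lund is a cut vertex.
By contrast removing Kent leaves 1 component; it is not a cut vertex. No other vertex is a cut vertex either.

1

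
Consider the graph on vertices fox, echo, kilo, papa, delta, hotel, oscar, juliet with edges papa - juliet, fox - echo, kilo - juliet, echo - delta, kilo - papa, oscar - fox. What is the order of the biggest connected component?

4

hotel is isolated — a component by itself.
Starting from kilo we can reach kilo, papa, juliet. That is one component of size 3.
Starting from fox we can reach fox, echo, delta, oscar. That is one component of size 4.
The largest has 4 vertices.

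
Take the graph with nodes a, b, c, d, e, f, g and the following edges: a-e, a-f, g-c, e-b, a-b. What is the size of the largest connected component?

d is isolated — a component by itself.
Starting from c we can reach c, g. That is one component of size 2.
Starting from a we can reach a, b, e, f. That is one component of size 4.
The largest has 4 vertices.

4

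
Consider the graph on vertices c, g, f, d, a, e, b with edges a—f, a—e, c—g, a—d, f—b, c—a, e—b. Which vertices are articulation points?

a, c

Removing a increases the component count from 1 to 3, so a is a cut vertex.
Removing c increases the component count from 1 to 2, so c is a cut vertex.
By contrast removing d leaves 1 component; it is not a cut vertex. No other vertex is a cut vertex either.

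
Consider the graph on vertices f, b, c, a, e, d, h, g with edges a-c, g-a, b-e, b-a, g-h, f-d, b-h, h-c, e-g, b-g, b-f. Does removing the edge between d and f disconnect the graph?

Removing d-f leaves no path between d and f: the component count goes from 1 to 2. So it is a bridge.

Yes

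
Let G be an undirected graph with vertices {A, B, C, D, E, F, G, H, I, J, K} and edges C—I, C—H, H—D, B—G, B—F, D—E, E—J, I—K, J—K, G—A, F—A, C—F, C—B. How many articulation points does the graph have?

1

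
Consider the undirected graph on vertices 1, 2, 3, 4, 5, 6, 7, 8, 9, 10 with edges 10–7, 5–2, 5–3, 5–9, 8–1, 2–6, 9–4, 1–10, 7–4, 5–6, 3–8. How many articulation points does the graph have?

Removing 5 increases the component count from 1 to 2, so 5 is a cut vertex.
By contrast removing 7 leaves 1 component; it is not a cut vertex. No other vertex is a cut vertex either.

1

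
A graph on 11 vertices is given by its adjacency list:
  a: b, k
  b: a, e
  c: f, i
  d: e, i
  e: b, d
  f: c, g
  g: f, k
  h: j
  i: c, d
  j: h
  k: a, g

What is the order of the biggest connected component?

9

Starting from h we can reach h, j. That is one component of size 2.
Starting from a we can reach a, b, c, d, e, f, g, i, k. That is one component of size 9.
The largest has 9 vertices.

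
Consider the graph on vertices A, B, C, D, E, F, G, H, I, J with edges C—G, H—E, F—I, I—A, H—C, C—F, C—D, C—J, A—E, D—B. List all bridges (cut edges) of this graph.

B-D, C-D, C-G, C-J

The edges on the cycle H-C-F-I-A-E-H are not bridges since each lies on that cycle.
But removing C—G disconnects C from G; removing J—C disconnects J from C; removing C—D disconnects C from D; removing B—D disconnects B from D — these are bridges.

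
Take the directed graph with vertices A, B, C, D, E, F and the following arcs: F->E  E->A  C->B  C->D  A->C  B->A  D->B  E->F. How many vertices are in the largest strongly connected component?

4

{A, B, C, D} are all mutually reachable — one SCC of size 4.
{E, F} are all mutually reachable — one SCC of size 2.
The largest has 4 vertices.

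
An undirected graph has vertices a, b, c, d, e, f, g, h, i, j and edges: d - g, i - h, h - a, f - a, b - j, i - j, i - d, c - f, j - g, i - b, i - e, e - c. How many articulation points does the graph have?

1

Removing i increases the component count from 1 to 2, so i is a cut vertex.
By contrast removing g leaves 1 component; it is not a cut vertex. No other vertex is a cut vertex either.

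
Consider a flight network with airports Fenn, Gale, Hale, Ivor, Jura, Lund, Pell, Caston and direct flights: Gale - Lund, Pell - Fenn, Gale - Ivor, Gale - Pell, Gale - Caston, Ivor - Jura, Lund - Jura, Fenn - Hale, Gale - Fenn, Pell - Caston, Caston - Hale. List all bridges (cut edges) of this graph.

The edges on the cycle Gale-Pell-Caston-Gale are not bridges since each lies on that cycle.
Every edge lies on some cycle, so there are no bridges.

none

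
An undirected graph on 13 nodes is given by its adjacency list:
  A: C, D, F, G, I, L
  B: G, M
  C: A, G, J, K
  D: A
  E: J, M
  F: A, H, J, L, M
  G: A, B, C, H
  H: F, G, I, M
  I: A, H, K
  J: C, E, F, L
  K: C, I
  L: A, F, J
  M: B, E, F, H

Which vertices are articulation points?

A

Removing A increases the component count from 1 to 2, so A is a cut vertex.
By contrast removing F leaves 1 component; it is not a cut vertex. No other vertex is a cut vertex either.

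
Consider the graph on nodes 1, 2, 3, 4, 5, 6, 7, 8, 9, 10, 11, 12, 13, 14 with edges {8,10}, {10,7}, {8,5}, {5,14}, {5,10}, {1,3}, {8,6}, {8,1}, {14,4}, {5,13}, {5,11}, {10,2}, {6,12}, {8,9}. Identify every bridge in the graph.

1-3, 1-8, 10-2, 10-7, 11-5, 12-6, 13-5, 14-4, 14-5, 6-8, 8-9

The edges on the cycle 8-5-10-8 are not bridges since each lies on that cycle.
But removing 8-1 disconnects 8 from 1; removing 10-2 disconnects 10 from 2; removing 5-11 disconnects 5 from 11; removing 1-3 disconnects 1 from 3 — these are bridges.
In total 11 edges are bridges.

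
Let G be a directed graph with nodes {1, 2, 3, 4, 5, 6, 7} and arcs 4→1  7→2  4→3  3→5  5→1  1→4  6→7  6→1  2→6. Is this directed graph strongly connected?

There is no directed path from 4 to 7, so the graph is not strongly connected.

No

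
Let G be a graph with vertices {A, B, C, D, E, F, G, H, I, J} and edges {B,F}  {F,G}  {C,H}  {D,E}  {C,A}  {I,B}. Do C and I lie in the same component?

The component containing C is {A, C, H}, and I is not in it.

No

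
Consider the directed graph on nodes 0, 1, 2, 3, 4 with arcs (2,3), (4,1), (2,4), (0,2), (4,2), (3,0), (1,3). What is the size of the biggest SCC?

{0, 1, 2, 3, 4} are all mutually reachable — one SCC of size 5.
The largest has 5 vertices.

5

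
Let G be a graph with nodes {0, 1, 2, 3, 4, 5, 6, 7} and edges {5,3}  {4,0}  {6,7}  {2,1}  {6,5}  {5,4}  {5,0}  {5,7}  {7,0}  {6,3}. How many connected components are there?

2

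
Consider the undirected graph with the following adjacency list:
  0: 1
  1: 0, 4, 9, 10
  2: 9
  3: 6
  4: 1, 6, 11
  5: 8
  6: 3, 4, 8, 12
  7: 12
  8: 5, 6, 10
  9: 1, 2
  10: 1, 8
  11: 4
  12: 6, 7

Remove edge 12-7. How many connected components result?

Before removal there is 1 component.
12-7 is a bridge — removing it separates 12's side from 7's side.
After removal: 2 components.

2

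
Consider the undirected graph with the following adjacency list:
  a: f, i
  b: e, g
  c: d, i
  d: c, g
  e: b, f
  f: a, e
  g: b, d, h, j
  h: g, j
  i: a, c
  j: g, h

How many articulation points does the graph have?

1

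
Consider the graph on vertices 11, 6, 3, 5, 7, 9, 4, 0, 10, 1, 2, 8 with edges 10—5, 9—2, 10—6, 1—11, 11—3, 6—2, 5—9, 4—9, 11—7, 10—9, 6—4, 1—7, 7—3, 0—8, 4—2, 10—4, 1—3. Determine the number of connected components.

Starting from 0 we can reach 0, 8. That is one component of size 2.
Starting from 1 we can reach 1, 3, 7, 11. That is one component of size 4.
Starting from 2 we can reach 2, 4, 5, 6, 9, 10. That is one component of size 6.
Total: 3 components.

3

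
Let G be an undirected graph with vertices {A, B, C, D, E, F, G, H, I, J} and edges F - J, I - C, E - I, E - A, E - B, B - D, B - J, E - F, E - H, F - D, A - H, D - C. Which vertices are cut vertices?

Removing E increases the component count from 2 to 3, so E is a cut vertex.
By contrast removing C leaves 2 components; it is not a cut vertex. No other vertex is a cut vertex either.

E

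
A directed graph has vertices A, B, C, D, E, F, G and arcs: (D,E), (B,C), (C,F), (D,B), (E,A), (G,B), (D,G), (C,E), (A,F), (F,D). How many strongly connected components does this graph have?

1

{A, B, C, D, E, F, G} are all mutually reachable — one SCC of size 7.
That gives 1 strongly connected component.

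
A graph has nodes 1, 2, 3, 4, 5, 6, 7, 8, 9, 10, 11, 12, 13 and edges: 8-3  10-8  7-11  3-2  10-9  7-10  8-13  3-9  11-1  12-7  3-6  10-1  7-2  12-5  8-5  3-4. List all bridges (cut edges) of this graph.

The edges on the cycle 7-10-8-3-2-7 are not bridges since each lies on that cycle.
But removing 8-13 disconnects 8 from 13; removing 4-3 disconnects 4 from 3; removing 6-3 disconnects 6 from 3 — these are bridges.

13-8, 3-4, 3-6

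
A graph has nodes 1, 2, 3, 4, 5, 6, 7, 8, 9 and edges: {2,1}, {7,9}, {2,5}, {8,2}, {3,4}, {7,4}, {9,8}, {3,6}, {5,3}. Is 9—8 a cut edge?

No

After removing 9—8, the path 9-7-4-3-5-2-8 still connects them, so the edge is not a bridge.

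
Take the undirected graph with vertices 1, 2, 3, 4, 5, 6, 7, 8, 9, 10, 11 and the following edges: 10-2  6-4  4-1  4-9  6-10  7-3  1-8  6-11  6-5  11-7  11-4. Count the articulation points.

6

Removing 1 increases the component count from 1 to 2, so 1 is a cut vertex.
Removing 4 increases the component count from 1 to 3, so 4 is a cut vertex.
Removing 6 increases the component count from 1 to 3, so 6 is a cut vertex.
Likewise 7, 10, 11 are cut vertices.
By contrast removing 8 leaves 1 component; it is not a cut vertex. No other vertex is a cut vertex either.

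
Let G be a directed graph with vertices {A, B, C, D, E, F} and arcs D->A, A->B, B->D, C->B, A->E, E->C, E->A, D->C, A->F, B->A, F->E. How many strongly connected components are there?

1

{A, B, C, D, E, F} are all mutually reachable — one SCC of size 6.
That gives 1 strongly connected component.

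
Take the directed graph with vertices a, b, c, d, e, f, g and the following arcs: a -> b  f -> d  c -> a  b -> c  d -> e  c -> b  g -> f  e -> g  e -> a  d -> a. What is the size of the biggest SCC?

4

{d, e, f, g} are all mutually reachable — one SCC of size 4.
{a, b, c} are all mutually reachable — one SCC of size 3.
The largest has 4 vertices.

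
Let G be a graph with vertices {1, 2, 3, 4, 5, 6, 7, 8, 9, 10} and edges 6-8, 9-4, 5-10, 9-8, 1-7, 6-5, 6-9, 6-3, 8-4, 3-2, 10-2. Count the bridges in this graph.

1

The edges on the cycle 6-5-10-2-3-6 are not bridges since each lies on that cycle.
But removing 1-7 disconnects 1 from 7 — this is a bridge.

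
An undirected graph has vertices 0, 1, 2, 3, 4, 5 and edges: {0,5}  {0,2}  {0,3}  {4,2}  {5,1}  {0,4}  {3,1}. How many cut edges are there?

The edges on the cycle 0-4-2-0 are not bridges since each lies on that cycle.
Every edge lies on some cycle, so there are no bridges.

0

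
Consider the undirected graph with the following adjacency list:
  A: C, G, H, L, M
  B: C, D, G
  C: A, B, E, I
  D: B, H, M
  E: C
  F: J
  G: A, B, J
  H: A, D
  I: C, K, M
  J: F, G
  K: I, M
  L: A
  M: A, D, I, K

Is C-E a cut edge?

Yes

Removing C-E leaves no path between C and E: the component count goes from 1 to 2. So it is a bridge.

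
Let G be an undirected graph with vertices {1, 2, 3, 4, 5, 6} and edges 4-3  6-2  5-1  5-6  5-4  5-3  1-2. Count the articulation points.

Removing 5 increases the component count from 1 to 2, so 5 is a cut vertex.
By contrast removing 1 leaves 1 component; it is not a cut vertex. No other vertex is a cut vertex either.

1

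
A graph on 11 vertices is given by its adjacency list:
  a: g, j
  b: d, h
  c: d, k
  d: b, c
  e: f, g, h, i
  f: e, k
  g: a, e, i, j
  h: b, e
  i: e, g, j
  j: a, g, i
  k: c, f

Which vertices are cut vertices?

e

Removing e increases the component count from 1 to 2, so e is a cut vertex.
By contrast removing i leaves 1 component; it is not a cut vertex. No other vertex is a cut vertex either.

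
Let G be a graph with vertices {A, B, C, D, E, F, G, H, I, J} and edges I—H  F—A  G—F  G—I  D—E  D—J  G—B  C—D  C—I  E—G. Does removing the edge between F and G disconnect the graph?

Removing F—G leaves no path between F and G: the component count goes from 1 to 2. So it is a bridge.

Yes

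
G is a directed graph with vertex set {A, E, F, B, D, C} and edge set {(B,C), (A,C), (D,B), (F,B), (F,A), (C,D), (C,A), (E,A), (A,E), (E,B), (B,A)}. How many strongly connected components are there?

{A, B, C, D, E} are all mutually reachable — one SCC of size 5.
{F} is an SCC by itself.
That gives 2 strongly connected components.

2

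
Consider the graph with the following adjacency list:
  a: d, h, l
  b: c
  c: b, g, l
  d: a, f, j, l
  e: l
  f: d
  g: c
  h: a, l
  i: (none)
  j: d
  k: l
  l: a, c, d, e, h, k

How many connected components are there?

2

i is isolated — a component by itself.
Starting from a we can reach a, b, c, d, e, f, g, h, j, k, l. That is one component of size 11.
Total: 2 components.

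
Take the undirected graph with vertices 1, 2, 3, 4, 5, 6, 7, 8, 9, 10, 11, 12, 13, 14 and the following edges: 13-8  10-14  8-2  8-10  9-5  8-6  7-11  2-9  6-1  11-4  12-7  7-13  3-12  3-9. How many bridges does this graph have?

The edges on the cycle 3-12-7-13-8-2-9-3 are not bridges since each lies on that cycle.
But removing 6-1 disconnects 6 from 1; removing 5-9 disconnects 5 from 9; removing 4-11 disconnects 4 from 11; removing 6-8 disconnects 6 from 8 — these are bridges.
In total 7 edges are bridges.

7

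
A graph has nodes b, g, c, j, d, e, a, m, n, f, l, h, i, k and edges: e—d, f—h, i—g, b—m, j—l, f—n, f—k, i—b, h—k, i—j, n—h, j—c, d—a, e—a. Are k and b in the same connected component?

The component containing k is {f, h, k, n}, and b is not in it.

No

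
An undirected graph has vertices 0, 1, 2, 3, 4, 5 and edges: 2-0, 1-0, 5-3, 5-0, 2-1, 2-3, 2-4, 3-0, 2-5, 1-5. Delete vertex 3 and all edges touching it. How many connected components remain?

1

With 3 gone, the remaining components are: {0, 1, 2, 4, 5}.
That is 1 component.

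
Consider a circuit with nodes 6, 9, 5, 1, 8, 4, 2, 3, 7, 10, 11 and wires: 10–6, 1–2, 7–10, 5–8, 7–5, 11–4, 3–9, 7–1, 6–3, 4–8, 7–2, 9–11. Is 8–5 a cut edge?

No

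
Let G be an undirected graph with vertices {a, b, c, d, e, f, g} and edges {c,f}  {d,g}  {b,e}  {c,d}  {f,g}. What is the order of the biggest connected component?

a is isolated — a component by itself.
Starting from b we can reach b, e. That is one component of size 2.
Starting from c we can reach c, d, f, g. That is one component of size 4.
The largest has 4 vertices.

4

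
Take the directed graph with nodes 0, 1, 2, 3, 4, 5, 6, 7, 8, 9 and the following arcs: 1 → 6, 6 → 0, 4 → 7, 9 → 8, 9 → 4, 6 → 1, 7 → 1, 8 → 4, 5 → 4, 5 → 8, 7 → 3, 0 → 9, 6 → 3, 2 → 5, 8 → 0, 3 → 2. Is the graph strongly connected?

From 6 we can reach every vertex (0, 1, 2, 3, 4, 5, 6, 7, 8, 9), and every vertex can reach 6 (0, 1, 2, 3, 4, 5, 6, 7, 8, 9). So the whole graph is one strongly connected component.

Yes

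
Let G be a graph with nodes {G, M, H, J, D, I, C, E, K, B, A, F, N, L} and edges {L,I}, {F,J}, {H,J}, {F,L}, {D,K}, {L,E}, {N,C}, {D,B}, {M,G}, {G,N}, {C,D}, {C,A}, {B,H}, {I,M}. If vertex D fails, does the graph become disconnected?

Yes

Deleting D raises the number of components from 1 to 2, so D is a cut vertex.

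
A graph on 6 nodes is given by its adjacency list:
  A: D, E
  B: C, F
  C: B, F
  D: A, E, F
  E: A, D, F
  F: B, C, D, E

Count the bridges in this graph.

0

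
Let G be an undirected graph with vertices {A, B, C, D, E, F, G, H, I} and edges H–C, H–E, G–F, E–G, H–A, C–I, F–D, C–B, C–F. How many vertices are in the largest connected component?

9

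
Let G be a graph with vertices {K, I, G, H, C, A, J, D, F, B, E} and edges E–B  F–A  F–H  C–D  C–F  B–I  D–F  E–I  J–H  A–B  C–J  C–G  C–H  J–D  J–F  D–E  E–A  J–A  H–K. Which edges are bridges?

The edges on the cycle E-A-B-I-E are not bridges since each lies on that cycle.
But removing K–H disconnects K from H; removing G–C disconnects G from C — these are bridges.

C-G, H-K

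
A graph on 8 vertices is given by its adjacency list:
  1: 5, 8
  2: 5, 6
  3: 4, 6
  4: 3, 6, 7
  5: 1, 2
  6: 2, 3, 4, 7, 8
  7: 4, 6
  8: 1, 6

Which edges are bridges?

The edges on the cycle 6-8-1-5-2-6 are not bridges since each lies on that cycle.
Every edge lies on some cycle, so there are no bridges.

none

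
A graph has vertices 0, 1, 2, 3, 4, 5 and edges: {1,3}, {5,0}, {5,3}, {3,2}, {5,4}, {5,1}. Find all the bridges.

0-5, 2-3, 4-5

The edges on the cycle 5-1-3-5 are not bridges since each lies on that cycle.
But removing 0 - 5 disconnects 0 from 5; removing 4 - 5 disconnects 4 from 5; removing 2 - 3 disconnects 2 from 3 — these are bridges.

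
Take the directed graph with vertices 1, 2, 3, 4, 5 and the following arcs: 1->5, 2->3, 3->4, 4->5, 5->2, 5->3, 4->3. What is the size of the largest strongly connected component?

4

{2, 3, 4, 5} are all mutually reachable — one SCC of size 4.
{1} is an SCC by itself.
The largest has 4 vertices.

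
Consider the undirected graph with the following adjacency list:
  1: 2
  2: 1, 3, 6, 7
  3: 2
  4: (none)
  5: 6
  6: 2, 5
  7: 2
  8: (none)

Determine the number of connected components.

8 is isolated — a component by itself.
4 is isolated — a component by itself.
Starting from 1 we can reach 1, 2, 3, 5, 6, 7. That is one component of size 6.
Total: 3 components.

3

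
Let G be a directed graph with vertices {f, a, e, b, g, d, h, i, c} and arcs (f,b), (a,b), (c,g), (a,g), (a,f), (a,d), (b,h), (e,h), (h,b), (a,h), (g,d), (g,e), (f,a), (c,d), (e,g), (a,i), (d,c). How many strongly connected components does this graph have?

{c, d, e, g} are all mutually reachable — one SCC of size 4.
{a, f} are all mutually reachable — one SCC of size 2.
{b, h} are all mutually reachable — one SCC of size 2.
{i} is an SCC by itself.
That gives 4 strongly connected components.

4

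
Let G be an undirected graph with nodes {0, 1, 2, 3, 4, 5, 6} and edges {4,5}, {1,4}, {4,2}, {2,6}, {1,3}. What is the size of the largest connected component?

6

0 is isolated — a component by itself.
Starting from 1 we can reach 1, 2, 3, 4, 5, 6. That is one component of size 6.
The largest has 6 vertices.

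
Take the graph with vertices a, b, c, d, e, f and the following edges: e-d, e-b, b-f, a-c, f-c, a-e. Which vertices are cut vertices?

Removing e increases the component count from 1 to 2, so e is a cut vertex.
By contrast removing d leaves 1 component; it is not a cut vertex. No other vertex is a cut vertex either.

e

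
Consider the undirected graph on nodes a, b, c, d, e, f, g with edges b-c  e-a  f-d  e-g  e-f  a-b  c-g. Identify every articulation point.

e, f

Removing e increases the component count from 1 to 2, so e is a cut vertex.
Removing f increases the component count from 1 to 2, so f is a cut vertex.
By contrast removing c leaves 1 component; it is not a cut vertex. No other vertex is a cut vertex either.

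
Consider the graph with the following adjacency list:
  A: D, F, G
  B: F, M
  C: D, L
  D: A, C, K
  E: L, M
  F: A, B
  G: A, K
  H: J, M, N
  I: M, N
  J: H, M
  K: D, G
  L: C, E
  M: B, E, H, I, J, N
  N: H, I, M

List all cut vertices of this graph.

M

Removing M increases the component count from 1 to 2, so M is a cut vertex.
By contrast removing B leaves 1 component; it is not a cut vertex. No other vertex is a cut vertex either.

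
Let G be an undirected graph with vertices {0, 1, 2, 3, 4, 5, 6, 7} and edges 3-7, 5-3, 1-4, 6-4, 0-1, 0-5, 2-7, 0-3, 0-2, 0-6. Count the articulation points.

Removing 0 increases the component count from 1 to 2, so 0 is a cut vertex.
By contrast removing 7 leaves 1 component; it is not a cut vertex. No other vertex is a cut vertex either.

1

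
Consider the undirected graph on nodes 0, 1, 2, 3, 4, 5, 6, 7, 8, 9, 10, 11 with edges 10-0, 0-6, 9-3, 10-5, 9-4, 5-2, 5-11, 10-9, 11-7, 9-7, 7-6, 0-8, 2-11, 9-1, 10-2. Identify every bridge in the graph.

The edges on the cycle 10-9-7-6-0-10 are not bridges since each lies on that cycle.
But removing 1-9 disconnects 1 from 9; removing 3-9 disconnects 3 from 9; removing 8-0 disconnects 8 from 0; removing 4-9 disconnects 4 from 9 — these are bridges.

0-8, 1-9, 3-9, 4-9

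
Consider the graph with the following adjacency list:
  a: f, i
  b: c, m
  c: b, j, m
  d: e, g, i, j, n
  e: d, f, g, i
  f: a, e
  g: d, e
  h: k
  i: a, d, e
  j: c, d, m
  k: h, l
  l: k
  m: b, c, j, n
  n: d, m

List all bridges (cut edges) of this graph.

The edges on the cycle m-b-c-m are not bridges since each lies on that cycle.
But removing k-h disconnects k from h; removing l-k disconnects l from k — these are bridges.

h-k, k-l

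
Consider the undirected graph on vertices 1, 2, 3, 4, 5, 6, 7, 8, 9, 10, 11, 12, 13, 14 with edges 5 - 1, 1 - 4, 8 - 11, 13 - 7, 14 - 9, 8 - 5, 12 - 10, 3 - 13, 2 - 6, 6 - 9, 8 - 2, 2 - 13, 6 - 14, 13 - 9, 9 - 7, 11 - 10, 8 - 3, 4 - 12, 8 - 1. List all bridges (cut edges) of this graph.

The edges on the cycle 8-5-1-8 are not bridges since each lies on that cycle.
Every edge lies on some cycle, so there are no bridges.

none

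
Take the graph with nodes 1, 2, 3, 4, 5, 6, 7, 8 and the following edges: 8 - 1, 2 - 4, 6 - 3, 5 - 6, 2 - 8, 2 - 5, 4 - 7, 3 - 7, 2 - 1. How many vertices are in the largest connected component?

8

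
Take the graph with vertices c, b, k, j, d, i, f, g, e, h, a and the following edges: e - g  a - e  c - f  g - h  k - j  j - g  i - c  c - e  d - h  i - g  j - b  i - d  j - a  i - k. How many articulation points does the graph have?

2

Removing c increases the component count from 1 to 2, so c is a cut vertex.
Removing j increases the component count from 1 to 2, so j is a cut vertex.
By contrast removing i leaves 1 component; it is not a cut vertex. No other vertex is a cut vertex either.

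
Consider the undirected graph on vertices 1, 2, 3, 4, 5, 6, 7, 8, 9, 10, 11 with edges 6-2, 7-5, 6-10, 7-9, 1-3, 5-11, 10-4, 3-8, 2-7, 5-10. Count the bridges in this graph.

The edges on the cycle 6-2-7-5-10-6 are not bridges since each lies on that cycle.
But removing 3-8 disconnects 3 from 8; removing 1-3 disconnects 1 from 3; removing 5-11 disconnects 5 from 11; removing 7-9 disconnects 7 from 9 — these are bridges.
In total 5 edges are bridges.

5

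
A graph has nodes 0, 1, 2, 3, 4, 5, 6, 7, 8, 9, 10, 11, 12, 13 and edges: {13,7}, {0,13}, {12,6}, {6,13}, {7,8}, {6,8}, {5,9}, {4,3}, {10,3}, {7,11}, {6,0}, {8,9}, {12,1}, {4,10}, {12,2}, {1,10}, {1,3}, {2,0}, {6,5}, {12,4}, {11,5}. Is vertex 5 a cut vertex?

Deleting 5 leaves 1 component (was 1) (its neighbors 6, 9, 11 remain connected to each other), so 5 is not a cut vertex.

No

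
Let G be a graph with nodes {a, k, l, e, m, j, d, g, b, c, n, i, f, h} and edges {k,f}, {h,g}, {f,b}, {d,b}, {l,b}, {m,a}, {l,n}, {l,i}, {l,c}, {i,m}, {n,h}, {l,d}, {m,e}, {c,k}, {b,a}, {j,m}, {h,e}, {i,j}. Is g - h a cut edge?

Yes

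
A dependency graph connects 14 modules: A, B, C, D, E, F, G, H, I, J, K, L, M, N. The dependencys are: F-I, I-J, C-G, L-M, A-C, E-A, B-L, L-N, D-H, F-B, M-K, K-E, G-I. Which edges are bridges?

D-H, I-J, L-N

The edges on the cycle F-B-L-M-K-E-A-C-G-I-F are not bridges since each lies on that cycle.
But removing D-H disconnects D from H; removing I-J disconnects I from J; removing L-N disconnects L from N — these are bridges.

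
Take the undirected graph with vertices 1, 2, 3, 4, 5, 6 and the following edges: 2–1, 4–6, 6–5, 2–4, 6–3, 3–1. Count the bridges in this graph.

The edges on the cycle 2-4-6-3-1-2 are not bridges since each lies on that cycle.
But removing 6–5 disconnects 6 from 5 — this is a bridge.

1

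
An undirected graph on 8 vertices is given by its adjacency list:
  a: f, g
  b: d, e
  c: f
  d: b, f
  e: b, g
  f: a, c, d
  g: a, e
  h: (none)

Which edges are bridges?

c-f

The edges on the cycle g-e-b-d-f-a-g are not bridges since each lies on that cycle.
But removing f-c disconnects f from c — this is a bridge.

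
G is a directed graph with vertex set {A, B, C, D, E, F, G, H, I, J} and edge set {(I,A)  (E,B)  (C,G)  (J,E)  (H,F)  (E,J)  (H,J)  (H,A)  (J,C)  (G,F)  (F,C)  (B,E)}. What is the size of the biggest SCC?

3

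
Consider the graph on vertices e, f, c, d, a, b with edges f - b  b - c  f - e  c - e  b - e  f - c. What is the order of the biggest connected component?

4

a is isolated — a component by itself.
d is isolated — a component by itself.
Starting from b we can reach b, c, e, f. That is one component of size 4.
The largest has 4 vertices.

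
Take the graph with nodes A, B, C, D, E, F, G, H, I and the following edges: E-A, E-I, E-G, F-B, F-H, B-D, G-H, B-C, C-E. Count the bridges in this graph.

The edges on the cycle F-B-C-E-G-H-F are not bridges since each lies on that cycle.
But removing B-D disconnects B from D; removing A-E disconnects A from E; removing E-I disconnects E from I — these are bridges.
That makes 3 bridges.

3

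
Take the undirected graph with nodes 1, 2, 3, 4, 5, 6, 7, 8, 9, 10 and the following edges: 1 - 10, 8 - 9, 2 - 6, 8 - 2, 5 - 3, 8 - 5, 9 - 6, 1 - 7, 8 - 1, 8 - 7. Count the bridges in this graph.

The edges on the cycle 8-1-7-8 are not bridges since each lies on that cycle.
But removing 10 - 1 disconnects 10 from 1; removing 5 - 3 disconnects 5 from 3; removing 8 - 5 disconnects 8 from 5 — these are bridges.
That makes 3 bridges.

3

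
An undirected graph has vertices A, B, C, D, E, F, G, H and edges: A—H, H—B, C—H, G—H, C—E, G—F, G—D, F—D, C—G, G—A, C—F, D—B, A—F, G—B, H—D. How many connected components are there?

1

Starting from A we can reach A, B, C, D, E, F, G, H. That is one component of size 8.
Total: 1 component.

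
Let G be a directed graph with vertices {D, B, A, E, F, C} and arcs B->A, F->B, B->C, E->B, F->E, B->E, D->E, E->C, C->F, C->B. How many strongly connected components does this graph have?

{B, C, E, F} are all mutually reachable — one SCC of size 4.
{D} is an SCC by itself.
{A} is an SCC by itself.
That gives 3 strongly connected components.

3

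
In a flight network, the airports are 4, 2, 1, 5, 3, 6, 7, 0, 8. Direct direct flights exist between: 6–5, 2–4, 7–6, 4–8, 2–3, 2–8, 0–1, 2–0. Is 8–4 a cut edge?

After removing 8–4, the path 8-2-4 still connects them, so the edge is not a bridge.

No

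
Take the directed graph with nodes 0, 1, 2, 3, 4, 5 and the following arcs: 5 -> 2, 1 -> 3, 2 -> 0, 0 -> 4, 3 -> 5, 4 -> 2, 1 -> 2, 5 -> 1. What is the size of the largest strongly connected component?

3

{0, 2, 4} are all mutually reachable — one SCC of size 3.
{1, 3, 5} are all mutually reachable — one SCC of size 3.
The largest has 3 vertices.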